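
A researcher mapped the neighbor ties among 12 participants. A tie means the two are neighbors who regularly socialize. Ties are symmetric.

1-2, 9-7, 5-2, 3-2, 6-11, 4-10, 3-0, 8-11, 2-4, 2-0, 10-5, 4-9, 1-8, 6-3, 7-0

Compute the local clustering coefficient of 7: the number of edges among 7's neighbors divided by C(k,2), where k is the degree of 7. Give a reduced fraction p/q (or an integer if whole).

7's neighbors: 0 and 9 (k = 2).
Possible neighbor pairs: C(2,2) = 1. Edges among them: none → e = 0.
Clustering(7) = 0/1.

0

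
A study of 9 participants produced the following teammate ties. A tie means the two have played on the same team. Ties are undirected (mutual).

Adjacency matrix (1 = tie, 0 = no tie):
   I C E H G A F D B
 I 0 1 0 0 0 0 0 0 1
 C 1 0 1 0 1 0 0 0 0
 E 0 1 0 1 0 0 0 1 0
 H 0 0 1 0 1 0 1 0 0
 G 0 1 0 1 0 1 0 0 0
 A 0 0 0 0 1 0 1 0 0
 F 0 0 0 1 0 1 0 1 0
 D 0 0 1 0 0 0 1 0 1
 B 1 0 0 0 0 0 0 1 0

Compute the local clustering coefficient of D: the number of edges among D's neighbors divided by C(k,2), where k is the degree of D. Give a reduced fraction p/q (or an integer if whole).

D's neighbors: B, E, and F (k = 3).
Possible neighbor pairs: C(3,2) = 3. Edges among them: none → e = 0.
Clustering(D) = 0/3 = 0.

0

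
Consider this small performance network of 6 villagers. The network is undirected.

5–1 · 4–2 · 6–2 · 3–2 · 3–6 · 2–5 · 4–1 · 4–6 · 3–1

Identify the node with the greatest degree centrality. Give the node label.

2

Degrees — 1:3, 2:4, 3:3, 4:3, 5:2, 6:3.
The maximum is 4, attained only by 2.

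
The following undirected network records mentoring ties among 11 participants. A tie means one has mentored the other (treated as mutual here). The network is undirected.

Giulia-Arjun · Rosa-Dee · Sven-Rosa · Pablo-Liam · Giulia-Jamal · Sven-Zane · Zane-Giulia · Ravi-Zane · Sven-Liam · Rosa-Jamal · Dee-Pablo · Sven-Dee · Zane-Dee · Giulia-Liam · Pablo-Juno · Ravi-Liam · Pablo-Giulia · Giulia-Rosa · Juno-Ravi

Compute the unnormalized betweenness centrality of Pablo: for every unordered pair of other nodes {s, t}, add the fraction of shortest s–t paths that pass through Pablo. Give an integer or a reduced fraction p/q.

Pairs whose geodesics pass through Pablo — Jamal–Juno: 1; Dee–Juno: 1; Dee–Giulia: 1/3; Dee–Liam: 1/2; Dee–Arjun: 1/3; Juno–Giulia: 1; Juno–Liam: 1/2; Juno–Sven: 2/4; Juno–Rosa: 2/2; Juno–Arjun: 1.
All other pairs contribute 0.
Summing the contributions gives betweenness(Pablo) = 43/6.

43/6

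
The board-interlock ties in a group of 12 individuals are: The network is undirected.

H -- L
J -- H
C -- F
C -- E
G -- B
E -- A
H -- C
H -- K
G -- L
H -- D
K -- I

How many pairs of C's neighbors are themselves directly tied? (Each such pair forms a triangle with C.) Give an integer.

C's neighbors are E, F, and H, but none of them are tied to each other, so no triangle contains C.

0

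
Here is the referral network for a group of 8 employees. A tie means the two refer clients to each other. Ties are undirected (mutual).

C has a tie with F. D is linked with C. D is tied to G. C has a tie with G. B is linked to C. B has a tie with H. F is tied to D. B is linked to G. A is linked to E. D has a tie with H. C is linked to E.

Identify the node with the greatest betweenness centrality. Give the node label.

C

Unnormalized betweenness of each node: A:0, B:2, C:71/6, D:7/2, E:6, F:0, G:1/3, H:1/3.
C has the largest value, 71/6, making it the main broker — the node through which the most shortest paths run.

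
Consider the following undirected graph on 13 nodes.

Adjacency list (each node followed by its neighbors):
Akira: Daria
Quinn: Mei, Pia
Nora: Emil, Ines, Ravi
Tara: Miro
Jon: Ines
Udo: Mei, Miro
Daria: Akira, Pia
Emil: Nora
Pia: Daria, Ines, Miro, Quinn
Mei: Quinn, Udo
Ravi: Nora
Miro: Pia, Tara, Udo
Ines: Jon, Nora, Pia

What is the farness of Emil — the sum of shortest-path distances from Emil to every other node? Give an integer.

Distances from Emil: Akira:5, Daria:4, Ines:2, Jon:3, Mei:5, Miro:4, Nora:1, Pia:3, Quinn:4, Ravi:2, Tara:5, Udo:5.
Sum = 5 + 4 + 2 + 3 + 5 + 4 + 1 + 3 + 4 + 2 + 5 + 5 = 43.

43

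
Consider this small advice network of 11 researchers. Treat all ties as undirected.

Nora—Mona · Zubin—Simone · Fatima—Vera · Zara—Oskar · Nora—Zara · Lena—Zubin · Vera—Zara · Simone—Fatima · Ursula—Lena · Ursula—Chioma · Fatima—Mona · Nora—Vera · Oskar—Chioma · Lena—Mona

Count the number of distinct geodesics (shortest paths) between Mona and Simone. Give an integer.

1

The shortest distance is 2, and the only length-2 path is Mona–Fatima–Simone. So there is exactly 1 shortest path.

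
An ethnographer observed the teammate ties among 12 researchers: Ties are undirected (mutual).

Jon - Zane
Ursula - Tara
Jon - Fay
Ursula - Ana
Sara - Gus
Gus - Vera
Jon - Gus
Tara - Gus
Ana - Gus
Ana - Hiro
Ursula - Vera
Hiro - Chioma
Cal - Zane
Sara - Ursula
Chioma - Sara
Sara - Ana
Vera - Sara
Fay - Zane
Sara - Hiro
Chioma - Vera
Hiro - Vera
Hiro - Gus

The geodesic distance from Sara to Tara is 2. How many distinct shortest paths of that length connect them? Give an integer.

2

The shortest distance is 2. The length-2 paths are: Sara–Ursula–Tara; Sara–Gus–Tara.
That gives 2 distinct shortest paths.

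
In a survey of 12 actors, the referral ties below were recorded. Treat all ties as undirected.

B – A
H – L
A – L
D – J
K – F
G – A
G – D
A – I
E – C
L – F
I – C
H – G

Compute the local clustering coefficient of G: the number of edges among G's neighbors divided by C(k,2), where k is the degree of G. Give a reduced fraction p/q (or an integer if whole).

G's neighbors: A, D, and H (k = 3).
Possible neighbor pairs: C(3,2) = 3. Edges among them: none → e = 0.
Clustering(G) = 0/3 = 0.

0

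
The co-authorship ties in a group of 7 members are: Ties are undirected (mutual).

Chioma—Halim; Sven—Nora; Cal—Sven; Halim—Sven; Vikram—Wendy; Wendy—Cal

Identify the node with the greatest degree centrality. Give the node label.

Degrees — Cal:2, Chioma:1, Halim:2, Nora:1, Sven:3, Vikram:1, Wendy:2.
The maximum is 3, attained only by Sven.

Sven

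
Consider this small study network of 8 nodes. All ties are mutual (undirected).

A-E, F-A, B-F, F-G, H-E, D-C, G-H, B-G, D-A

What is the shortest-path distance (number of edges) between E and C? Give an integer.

One shortest route is E – A – D – C, which uses 3 edges, and at distance 2 from E we only reach {D, F, G}, which does not include C. So d(E,C) = 3.

3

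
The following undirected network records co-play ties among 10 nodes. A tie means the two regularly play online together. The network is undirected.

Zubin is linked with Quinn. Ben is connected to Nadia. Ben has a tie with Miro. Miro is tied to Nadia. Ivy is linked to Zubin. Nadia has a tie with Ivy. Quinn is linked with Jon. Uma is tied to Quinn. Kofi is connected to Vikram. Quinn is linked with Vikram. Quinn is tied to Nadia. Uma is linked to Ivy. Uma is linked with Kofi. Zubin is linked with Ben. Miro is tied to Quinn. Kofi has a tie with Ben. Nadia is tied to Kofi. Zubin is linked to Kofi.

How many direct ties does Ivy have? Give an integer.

3

Ivy is directly tied to Nadia, Uma, and Zubin. That is 3 neighbors, so the degree of Ivy is 3.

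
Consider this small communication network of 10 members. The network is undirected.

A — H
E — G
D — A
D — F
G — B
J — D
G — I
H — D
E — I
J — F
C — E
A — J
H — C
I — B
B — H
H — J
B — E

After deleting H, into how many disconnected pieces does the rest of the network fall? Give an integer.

2

Without H, the remaining ties split the others into: {A, D, F, J}; {B, C, E, G, I}.
That's 2 separate components.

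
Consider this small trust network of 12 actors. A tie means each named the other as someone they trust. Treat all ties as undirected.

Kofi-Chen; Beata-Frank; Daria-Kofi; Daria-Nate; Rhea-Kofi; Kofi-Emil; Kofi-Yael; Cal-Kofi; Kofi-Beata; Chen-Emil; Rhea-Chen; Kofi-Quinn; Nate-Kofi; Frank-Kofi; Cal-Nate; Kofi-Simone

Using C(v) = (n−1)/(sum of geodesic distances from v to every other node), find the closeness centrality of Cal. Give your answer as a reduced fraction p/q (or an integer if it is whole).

11/20

Distances from Cal: Beata:2, Chen:2, Daria:2, Emil:2, Frank:2, Kofi:1, Nate:1, Quinn:2, Rhea:2, Simone:2, Yael:2. Sum = 20.
n = 12, so closeness = 11/20.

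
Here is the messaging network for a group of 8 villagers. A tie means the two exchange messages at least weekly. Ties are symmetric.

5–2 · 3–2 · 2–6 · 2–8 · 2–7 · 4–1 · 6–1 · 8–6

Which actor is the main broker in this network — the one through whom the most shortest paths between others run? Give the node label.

Unnormalized betweenness of each node: 1:6, 2:15, 3:0, 4:0, 5:0, 6:10, 7:0, 8:0.
2 has the largest value, 15, making it the main broker — the node through which the most shortest paths run.

2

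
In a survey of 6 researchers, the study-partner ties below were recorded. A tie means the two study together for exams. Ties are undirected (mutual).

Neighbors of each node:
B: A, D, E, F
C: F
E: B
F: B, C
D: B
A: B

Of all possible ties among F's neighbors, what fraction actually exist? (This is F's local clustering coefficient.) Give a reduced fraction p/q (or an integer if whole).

F's neighbors: B and C (k = 2).
Possible neighbor pairs: C(2,2) = 1. Edges among them: none → e = 0.
Clustering(F) = 0/1.

0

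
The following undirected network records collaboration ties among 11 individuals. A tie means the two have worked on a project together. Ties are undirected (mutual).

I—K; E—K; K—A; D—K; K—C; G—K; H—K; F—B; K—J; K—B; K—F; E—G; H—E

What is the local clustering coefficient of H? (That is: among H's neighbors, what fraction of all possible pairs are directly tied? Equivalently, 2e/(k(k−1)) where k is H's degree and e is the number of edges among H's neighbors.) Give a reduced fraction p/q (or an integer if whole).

1

H's neighbors: E and K (k = 2).
Possible neighbor pairs: C(2,2) = 1. Edges among them: E–K → e = 1.
Clustering(H) = 1/1.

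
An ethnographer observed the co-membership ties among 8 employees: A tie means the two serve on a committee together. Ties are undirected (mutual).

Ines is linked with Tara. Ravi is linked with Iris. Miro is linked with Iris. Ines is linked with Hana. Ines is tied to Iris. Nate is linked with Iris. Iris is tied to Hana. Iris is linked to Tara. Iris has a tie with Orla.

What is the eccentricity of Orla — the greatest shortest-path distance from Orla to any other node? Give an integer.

Distances from Orla: Hana:2, Ines:2, Iris:1, Miro:2, Nate:2, Ravi:2, Tara:2.
The largest is 2 (to Hana, Ravi, Nate, Miro, Ines, and Tara), so the eccentricity of Orla is 2.

2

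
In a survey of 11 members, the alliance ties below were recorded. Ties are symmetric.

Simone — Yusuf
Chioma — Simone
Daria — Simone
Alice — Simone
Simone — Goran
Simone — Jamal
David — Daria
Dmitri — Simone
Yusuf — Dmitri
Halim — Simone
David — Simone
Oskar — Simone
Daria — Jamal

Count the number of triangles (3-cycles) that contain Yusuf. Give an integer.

Yusuf's neighbors: Dmitri and Simone.
Neighbor pairs that are themselves tied: Yusuf–Dmitri–Simone. Each forms one triangle with Yusuf, for 1 in total.

1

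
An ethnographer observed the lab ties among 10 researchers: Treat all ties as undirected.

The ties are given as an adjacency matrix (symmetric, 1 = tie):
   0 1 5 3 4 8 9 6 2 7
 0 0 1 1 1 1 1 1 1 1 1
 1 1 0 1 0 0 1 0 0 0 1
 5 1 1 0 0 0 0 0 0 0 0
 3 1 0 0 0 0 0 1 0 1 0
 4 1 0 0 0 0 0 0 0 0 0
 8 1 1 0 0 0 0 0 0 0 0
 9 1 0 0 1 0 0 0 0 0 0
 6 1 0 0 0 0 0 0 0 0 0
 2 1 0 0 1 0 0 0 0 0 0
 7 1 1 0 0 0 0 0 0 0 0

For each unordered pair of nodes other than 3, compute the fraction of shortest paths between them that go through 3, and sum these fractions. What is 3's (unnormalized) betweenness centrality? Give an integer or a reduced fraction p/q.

Pairs whose geodesics pass through 3 — 9–2: 1/2.
All other pairs contribute 0.
Summing the contributions gives betweenness(3) = 1/2.

1/2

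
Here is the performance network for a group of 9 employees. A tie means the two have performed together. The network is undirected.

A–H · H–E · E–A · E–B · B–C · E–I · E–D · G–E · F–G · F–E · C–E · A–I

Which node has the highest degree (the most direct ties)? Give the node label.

E

Degrees — A:3, B:2, C:2, D:1, E:8, F:2, G:2, H:2, I:2.
The maximum is 8, attained only by E.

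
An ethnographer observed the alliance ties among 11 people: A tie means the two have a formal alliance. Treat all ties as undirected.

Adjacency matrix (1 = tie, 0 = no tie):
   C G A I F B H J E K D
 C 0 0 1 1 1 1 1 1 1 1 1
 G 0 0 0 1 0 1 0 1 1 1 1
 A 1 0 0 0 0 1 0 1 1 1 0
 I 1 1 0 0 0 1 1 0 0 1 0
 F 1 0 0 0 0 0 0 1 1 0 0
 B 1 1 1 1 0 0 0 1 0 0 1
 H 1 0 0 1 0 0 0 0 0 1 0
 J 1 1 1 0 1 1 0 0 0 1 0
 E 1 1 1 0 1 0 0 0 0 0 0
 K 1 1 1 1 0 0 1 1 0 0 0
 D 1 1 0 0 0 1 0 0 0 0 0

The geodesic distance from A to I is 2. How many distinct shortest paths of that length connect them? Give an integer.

3

The shortest distance is 2. The length-2 paths are: A–C–I; A–B–I; A–K–I.
That gives 3 distinct shortest paths.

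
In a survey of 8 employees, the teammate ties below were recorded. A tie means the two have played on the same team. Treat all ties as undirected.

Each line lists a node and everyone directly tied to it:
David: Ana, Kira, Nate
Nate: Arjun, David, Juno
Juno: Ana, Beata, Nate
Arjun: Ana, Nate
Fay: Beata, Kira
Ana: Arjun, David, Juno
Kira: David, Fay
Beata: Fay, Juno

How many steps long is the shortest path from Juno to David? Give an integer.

One shortest route is Juno – Nate – David, which uses 2 edges, and Juno and David are not directly tied, so nothing shorter exists. So d(Juno,David) = 2.

2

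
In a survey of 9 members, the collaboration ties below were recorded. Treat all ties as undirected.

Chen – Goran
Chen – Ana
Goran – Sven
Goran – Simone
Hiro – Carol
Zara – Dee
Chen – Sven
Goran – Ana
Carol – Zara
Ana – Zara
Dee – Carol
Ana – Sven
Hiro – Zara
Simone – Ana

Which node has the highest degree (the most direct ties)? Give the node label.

Ana

Degrees — Ana:5, Carol:3, Chen:3, Dee:2, Goran:4, Hiro:2, Simone:2, Sven:3, Zara:4.
The maximum is 5, attained only by Ana.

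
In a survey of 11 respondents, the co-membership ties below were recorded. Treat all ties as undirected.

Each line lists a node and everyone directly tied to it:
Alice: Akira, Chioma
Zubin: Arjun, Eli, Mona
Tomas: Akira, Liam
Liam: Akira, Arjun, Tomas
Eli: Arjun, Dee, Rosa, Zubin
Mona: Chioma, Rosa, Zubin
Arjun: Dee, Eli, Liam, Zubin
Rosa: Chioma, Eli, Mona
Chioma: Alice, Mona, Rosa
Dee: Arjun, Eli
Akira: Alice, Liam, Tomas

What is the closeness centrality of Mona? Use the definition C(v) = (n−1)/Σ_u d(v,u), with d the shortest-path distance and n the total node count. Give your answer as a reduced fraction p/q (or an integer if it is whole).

5/11

Distances from Mona: Akira:3, Alice:2, Arjun:2, Chioma:1, Dee:3, Eli:2, Liam:3, Rosa:1, Tomas:4, Zubin:1. Sum = 22.
n = 11, so closeness = 10/22 = 5/11.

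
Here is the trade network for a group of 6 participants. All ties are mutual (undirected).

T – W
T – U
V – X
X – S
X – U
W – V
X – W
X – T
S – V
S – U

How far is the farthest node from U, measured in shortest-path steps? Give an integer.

Distances from U: S:1, T:1, V:2, W:2, X:1.
The largest is 2 (to W and V), so the eccentricity of U is 2.

2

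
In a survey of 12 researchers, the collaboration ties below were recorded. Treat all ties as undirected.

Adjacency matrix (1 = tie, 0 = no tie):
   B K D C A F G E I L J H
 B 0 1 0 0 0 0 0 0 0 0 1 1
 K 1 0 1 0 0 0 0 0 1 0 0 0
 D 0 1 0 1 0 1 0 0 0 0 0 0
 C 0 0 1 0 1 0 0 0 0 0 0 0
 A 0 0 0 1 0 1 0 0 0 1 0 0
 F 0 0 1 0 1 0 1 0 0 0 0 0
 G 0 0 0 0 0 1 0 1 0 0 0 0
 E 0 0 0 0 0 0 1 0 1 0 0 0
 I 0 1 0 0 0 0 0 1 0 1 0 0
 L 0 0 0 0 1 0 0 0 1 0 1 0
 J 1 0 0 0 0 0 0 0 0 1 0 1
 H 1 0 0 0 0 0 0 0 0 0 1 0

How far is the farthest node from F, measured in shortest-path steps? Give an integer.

4

Distances from F: A:1, B:3, C:2, D:1, E:2, G:1, H:4, I:3, J:3, K:2, L:2.
The largest is 4 (to H), so the eccentricity of F is 4.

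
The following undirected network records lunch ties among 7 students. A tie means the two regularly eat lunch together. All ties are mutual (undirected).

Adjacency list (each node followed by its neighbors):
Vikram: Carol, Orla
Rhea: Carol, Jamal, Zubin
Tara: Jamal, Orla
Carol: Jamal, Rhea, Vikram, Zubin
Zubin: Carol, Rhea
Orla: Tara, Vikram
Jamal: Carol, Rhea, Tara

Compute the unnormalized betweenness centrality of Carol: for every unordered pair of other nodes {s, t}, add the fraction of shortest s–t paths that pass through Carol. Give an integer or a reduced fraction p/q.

11/2

Pairs whose geodesics pass through Carol — Orla–Rhea: 1/2; Orla–Zubin: 1; Tara–Zubin: 1/2; Jamal–Zubin: 1/2; Jamal–Vikram: 1; Rhea–Vikram: 1; Zubin–Vikram: 1.
All other pairs contribute 0.
Summing the contributions gives betweenness(Carol) = 11/2.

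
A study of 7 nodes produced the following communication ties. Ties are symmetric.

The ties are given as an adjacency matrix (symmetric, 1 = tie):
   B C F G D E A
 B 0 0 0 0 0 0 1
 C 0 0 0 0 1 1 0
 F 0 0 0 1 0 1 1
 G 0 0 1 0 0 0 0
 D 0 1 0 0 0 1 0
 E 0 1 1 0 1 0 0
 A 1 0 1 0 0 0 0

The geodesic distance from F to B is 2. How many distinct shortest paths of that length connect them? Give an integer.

1

The shortest distance is 2, and the only length-2 path is F–A–B. So there is exactly 1 shortest path.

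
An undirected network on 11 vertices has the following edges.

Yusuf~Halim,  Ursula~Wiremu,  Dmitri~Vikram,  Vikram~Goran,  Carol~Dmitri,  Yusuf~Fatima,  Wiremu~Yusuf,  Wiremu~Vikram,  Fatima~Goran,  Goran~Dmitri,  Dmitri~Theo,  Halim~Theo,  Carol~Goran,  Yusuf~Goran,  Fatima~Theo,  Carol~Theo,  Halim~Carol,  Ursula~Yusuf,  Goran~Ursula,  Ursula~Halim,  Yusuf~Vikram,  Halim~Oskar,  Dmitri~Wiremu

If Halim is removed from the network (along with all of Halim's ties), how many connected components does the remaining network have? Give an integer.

Without Halim, the remaining ties split the others into: {Carol, Dmitri, Fatima, Goran, Theo, Ursula, Vikram, Wiremu, Yusuf}; {Oskar}.
That's 2 separate components.

2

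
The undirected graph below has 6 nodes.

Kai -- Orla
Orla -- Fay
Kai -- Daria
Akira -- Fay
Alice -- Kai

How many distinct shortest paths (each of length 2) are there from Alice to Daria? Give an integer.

The shortest distance is 2, and the only length-2 path is Alice–Kai–Daria. So there is exactly 1 shortest path.

1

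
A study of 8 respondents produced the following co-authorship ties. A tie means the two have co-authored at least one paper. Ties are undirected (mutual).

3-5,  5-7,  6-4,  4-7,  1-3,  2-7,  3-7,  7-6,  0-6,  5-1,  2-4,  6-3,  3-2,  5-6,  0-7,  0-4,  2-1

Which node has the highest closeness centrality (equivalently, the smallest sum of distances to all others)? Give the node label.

7

Farness (sum of distances to all others) for each node — 0:12, 1:12, 2:10, 3:9, 4:10, 5:10, 6:9, 7:8.
The smallest farness is 8, for 7, so 7 has the highest closeness.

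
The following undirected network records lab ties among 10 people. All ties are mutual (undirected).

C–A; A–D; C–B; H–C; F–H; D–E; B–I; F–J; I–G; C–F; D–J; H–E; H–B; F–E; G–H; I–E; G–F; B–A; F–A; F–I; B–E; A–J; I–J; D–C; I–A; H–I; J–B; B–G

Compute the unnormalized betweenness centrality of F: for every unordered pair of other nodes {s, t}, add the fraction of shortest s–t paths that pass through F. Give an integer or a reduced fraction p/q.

529/156

Pairs whose geodesics pass through F — A–G: 1/3; A–E: 1/4; A–H: 1/4; D–G: 4/13; G–E: 1/4; G–J: 1/3; G–C: 1/3; E–J: 1/4; E–C: 1/4; H–J: 1/3; J–C: 1/4; C–I: 1/4.
All other pairs contribute 0.
Summing the contributions gives betweenness(F) = 529/156.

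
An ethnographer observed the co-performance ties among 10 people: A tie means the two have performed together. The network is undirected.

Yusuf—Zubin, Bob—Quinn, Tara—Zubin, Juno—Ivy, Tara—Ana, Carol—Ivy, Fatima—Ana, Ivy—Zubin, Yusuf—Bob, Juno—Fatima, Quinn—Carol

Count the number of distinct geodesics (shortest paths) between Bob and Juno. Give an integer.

The shortest distance is 4. The length-4 paths are: Bob–Yusuf–Zubin–Ivy–Juno; Bob–Quinn–Carol–Ivy–Juno.
That gives 2 distinct shortest paths.

2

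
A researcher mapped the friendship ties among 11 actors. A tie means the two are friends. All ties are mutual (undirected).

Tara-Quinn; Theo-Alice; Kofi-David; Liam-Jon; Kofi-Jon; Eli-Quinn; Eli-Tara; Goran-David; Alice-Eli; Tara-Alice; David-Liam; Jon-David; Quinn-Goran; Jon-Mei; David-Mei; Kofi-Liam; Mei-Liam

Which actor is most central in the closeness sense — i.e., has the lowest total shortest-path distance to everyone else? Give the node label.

Goran

Farness (sum of distances to all others) for each node — Alice:32, David:22, Eli:26, Goran:21, Jon:28, Kofi:29, Liam:28, Mei:29, Quinn:22, Tara:26, Theo:41.
The smallest farness is 21, for Goran, so Goran has the highest closeness.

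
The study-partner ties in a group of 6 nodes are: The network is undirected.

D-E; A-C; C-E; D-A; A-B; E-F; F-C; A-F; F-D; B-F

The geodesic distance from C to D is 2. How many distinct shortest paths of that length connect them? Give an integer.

3

The shortest distance is 2. The length-2 paths are: C–F–D; C–A–D; C–E–D.
That gives 3 distinct shortest paths.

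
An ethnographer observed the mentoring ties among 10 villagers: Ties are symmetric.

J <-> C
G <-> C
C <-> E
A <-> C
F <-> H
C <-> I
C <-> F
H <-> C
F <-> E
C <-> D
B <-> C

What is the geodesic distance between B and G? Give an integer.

One shortest route is B – C – G, which uses 2 edges, and B and G are not directly tied, so nothing shorter exists. So d(B,G) = 2.

2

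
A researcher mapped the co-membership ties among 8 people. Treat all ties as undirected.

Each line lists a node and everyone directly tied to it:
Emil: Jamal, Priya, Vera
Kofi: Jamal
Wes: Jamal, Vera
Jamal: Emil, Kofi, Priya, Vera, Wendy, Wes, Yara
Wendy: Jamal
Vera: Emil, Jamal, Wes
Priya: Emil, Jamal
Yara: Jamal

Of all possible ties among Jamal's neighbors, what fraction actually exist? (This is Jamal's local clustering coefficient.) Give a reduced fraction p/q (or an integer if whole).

1/7

Jamal's neighbors: Emil, Kofi, Priya, Vera, Wendy, Wes, and Yara (k = 7).
Possible neighbor pairs: C(7,2) = 21. Edges among them: Emil–Priya, Emil–Vera, Vera–Wes → e = 3.
Clustering(Jamal) = 3/21 = 1/7.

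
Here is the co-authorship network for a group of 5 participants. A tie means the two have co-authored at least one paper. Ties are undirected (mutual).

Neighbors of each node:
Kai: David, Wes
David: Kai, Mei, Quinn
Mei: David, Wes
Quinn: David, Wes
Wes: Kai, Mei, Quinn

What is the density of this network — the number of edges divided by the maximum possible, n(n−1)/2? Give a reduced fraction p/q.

There are 6 edges and 5 nodes, so the maximum possible is C(5,2) = 10.
Density = 6/10 = 3/5.

3/5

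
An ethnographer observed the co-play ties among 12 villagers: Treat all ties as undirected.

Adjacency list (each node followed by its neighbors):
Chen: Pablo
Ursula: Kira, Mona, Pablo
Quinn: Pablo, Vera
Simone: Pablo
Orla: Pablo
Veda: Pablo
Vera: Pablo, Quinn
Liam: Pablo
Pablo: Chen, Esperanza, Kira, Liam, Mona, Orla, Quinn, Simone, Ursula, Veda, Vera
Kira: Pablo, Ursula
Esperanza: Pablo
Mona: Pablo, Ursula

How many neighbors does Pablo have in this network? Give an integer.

Pablo is directly tied to Chen, Esperanza, Kira, Liam, Mona, Orla, Quinn, Simone, Ursula, Veda, and Vera. That is 11 neighbors, so the degree of Pablo is 11.

11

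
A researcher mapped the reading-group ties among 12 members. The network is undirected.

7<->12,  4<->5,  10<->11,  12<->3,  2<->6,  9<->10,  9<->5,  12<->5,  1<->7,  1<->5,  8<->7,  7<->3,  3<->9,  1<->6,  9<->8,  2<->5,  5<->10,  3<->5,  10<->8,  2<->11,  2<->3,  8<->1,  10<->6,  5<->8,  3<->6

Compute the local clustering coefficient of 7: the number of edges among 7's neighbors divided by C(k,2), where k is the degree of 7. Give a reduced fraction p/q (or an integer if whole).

7's neighbors: 1, 3, 8, and 12 (k = 4).
Possible neighbor pairs: C(4,2) = 6. Edges among them: 1–8, 3–12 → e = 2.
Clustering(7) = 2/6 = 1/3.

1/3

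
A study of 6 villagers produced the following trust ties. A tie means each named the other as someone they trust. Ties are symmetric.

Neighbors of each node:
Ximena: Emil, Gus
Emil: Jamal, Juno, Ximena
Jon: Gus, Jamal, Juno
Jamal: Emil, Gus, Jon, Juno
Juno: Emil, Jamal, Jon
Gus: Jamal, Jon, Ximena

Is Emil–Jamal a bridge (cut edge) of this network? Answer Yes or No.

No

Even without that edge, Emil still reaches Jamal via Emil – Juno – Jamal, so the network stays connected. Not a bridge.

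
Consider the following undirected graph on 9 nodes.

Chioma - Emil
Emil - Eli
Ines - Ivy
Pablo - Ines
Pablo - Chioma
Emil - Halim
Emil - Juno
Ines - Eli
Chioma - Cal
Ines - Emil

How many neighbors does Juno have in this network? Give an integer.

Juno is directly tied to Emil. That is 1 neighbor, so the degree of Juno is 1.

1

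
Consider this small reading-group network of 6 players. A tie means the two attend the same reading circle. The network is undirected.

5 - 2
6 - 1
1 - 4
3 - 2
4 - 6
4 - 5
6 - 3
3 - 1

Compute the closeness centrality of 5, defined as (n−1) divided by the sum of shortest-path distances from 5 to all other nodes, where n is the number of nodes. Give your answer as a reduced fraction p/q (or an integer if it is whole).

5/8

Distances from 5: 1:2, 2:1, 3:2, 4:1, 6:2. Sum = 8.
n = 6, so closeness = 5/8.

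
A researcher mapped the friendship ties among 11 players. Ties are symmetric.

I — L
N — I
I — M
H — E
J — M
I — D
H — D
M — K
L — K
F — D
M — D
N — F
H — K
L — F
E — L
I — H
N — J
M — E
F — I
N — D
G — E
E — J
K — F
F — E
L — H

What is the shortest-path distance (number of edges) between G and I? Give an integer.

One shortest route is G – E – M – I, which uses 3 edges, and at distance 2 from G we only reach {F, H, J, L, M}, which does not include I. So d(G,I) = 3.

3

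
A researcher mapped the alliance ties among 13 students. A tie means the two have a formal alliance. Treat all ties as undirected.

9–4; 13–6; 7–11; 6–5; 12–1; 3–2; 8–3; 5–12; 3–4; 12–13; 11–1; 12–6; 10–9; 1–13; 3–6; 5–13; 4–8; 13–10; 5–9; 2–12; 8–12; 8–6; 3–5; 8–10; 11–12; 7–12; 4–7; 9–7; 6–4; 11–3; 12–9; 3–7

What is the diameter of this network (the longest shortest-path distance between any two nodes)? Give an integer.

Eccentricity of each node (its greatest distance to any other): 1:3, 2:3, 3:2, 4:3, 5:2, 6:2, 7:2, 8:2, 9:2, 10:3, 11:3, 12:2, 13:2.
The maximum eccentricity is 3, realized for instance by the pair 10–2 via 10 – 8 – 3 – 2. So the diameter is 3.

3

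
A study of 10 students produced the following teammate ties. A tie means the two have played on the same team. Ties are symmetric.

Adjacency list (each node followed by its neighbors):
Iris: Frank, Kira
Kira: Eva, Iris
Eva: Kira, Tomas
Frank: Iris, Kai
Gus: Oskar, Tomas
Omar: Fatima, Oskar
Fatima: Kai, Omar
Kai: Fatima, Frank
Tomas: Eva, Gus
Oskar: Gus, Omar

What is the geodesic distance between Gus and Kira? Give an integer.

3

One shortest route is Gus – Tomas – Eva – Kira, which uses 3 edges, and at distance 2 from Gus we only reach {Eva, Omar}, which does not include Kira. So d(Gus,Kira) = 3.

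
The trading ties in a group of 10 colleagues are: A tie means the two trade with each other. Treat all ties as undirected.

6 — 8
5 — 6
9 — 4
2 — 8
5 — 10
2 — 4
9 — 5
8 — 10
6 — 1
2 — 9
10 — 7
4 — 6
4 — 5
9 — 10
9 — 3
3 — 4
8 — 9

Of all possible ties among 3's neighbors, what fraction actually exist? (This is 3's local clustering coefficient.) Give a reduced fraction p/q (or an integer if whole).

3's neighbors: 4 and 9 (k = 2).
Possible neighbor pairs: C(2,2) = 1. Edges among them: 4–9 → e = 1.
Clustering(3) = 1/1.

1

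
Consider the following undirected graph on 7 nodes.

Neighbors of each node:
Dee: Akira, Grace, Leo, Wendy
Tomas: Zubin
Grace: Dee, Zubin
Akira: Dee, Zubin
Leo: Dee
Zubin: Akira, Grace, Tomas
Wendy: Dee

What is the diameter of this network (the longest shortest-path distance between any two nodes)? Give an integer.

4

Eccentricity of each node (its greatest distance to any other): Akira:2, Dee:3, Grace:2, Leo:4, Tomas:4, Wendy:4, Zubin:3.
The maximum eccentricity is 4, realized for instance by the pair Tomas–Wendy via Tomas – Zubin – Akira – Dee – Wendy. So the diameter is 4.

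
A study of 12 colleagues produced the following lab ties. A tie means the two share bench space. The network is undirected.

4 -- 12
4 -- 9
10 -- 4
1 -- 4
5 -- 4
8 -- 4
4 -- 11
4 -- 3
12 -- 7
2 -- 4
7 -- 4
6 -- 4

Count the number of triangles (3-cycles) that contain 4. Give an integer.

1

4's neighbors: 1, 2, 3, 5, 6, 7, 8, 9, 10, 11, and 12.
Neighbor pairs that are themselves tied: 4–7–12. Each forms one triangle with 4, for 1 in total.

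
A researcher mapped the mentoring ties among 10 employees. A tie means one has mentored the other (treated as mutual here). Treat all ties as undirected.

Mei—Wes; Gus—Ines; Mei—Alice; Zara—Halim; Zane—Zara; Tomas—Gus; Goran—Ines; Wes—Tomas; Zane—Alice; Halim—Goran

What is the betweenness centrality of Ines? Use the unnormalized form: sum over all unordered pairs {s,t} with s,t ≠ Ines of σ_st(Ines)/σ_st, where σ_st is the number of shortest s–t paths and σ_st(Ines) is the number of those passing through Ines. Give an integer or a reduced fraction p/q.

8

Pairs whose geodesics pass through Ines — Tomas–Zara: 1/2; Tomas–Halim: 1; Tomas–Goran: 1; Wes–Halim: 1/2; Wes–Goran: 1; Mei–Goran: 1/2; Zane–Gus: 1/2; Zara–Gus: 1; Halim–Gus: 1; Goran–Gus: 1.
All other pairs contribute 0.
Summing the contributions gives betweenness(Ines) = 8.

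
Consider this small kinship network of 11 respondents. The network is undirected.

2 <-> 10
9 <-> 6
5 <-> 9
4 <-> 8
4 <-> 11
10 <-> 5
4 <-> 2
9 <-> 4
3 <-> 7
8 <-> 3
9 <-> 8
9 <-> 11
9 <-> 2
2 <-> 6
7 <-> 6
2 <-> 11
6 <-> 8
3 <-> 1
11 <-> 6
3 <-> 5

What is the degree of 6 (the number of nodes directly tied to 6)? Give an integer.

6 is directly tied to 2, 7, 8, 9, and 11. That is 5 neighbors, so the degree of 6 is 5.

5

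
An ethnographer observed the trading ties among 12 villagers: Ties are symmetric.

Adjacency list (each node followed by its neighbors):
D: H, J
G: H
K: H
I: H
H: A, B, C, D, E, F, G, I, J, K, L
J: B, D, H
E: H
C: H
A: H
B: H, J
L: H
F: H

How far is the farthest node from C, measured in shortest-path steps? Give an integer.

2

Distances from C: A:2, B:2, D:2, E:2, F:2, G:2, H:1, I:2, J:2, K:2, L:2.
The largest is 2 (to I, G, B, F, D, L, A, E, K, and J), so the eccentricity of C is 2.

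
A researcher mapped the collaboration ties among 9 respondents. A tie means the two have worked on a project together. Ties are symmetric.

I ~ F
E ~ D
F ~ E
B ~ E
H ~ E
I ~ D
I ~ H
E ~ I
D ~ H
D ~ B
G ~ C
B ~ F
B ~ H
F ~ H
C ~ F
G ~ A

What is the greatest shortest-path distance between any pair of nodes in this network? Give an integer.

Eccentricity of each node (its greatest distance to any other): A:5, B:4, C:3, D:5, E:4, F:3, G:4, H:4, I:4.
The maximum eccentricity is 5, realized for instance by the pair D–A via D – E – F – C – G – A. So the diameter is 5.

5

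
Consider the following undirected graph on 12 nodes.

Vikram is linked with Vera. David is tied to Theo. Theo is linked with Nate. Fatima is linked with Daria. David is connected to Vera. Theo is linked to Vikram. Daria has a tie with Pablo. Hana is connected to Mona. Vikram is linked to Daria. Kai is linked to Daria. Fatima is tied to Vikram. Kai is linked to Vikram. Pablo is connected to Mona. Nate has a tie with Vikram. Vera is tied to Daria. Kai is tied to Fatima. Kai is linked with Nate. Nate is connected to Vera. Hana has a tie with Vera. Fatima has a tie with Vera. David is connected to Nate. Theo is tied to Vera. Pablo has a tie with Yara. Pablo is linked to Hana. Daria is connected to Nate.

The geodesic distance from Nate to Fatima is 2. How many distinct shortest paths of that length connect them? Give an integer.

4

The shortest distance is 2. The length-2 paths are: Nate–Vera–Fatima; Nate–Vikram–Fatima; Nate–Kai–Fatima; Nate–Daria–Fatima.
That gives 4 distinct shortest paths.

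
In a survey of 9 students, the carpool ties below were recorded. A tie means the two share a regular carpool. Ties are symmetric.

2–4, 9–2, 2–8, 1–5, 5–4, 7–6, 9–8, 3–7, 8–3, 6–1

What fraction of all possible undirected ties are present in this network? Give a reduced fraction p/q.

5/18

There are 10 edges and 9 nodes, so the maximum possible is C(9,2) = 36.
Density = 10/36 = 5/18.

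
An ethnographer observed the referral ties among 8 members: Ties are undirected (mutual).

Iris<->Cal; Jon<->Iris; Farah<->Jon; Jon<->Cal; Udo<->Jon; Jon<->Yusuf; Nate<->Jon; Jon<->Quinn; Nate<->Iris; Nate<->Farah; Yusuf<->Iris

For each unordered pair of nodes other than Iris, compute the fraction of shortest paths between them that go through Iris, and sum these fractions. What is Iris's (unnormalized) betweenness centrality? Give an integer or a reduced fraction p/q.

Pairs whose geodesics pass through Iris — Nate–Cal: 1/2; Nate–Yusuf: 1/2; Cal–Yusuf: 1/2.
All other pairs contribute 0.
Summing the contributions gives betweenness(Iris) = 3/2.

3/2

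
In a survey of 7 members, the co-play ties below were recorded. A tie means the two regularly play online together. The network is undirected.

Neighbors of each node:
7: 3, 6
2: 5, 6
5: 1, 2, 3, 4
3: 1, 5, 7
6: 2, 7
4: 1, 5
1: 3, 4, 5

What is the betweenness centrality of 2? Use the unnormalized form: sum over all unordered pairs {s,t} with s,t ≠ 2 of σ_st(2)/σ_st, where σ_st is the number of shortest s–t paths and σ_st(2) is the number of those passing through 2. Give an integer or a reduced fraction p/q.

5/2

Pairs whose geodesics pass through 2 — 4–6: 1; 5–6: 1; 6–1: 1/2.
All other pairs contribute 0.
Summing the contributions gives betweenness(2) = 5/2.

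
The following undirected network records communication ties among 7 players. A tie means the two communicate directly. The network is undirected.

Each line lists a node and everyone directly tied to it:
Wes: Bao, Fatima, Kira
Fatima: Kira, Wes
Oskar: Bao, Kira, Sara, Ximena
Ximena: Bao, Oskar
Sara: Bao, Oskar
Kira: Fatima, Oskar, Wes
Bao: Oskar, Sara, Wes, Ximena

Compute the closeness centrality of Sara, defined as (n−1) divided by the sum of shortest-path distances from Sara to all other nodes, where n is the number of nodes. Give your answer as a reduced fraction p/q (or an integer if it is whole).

6/11

Distances from Sara: Bao:1, Fatima:3, Kira:2, Oskar:1, Wes:2, Ximena:2. Sum = 11.
n = 7, so closeness = 6/11.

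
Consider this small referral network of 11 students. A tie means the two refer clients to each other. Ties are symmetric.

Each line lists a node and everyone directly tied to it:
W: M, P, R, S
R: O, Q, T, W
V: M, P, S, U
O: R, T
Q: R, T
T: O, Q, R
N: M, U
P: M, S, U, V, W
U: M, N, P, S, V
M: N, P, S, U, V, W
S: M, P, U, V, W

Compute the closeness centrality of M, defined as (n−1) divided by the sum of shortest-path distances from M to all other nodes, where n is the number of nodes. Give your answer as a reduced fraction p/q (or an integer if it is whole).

10/17

Distances from M: N:1, O:3, P:1, Q:3, R:2, S:1, T:3, U:1, V:1, W:1. Sum = 17.
n = 11, so closeness = 10/17.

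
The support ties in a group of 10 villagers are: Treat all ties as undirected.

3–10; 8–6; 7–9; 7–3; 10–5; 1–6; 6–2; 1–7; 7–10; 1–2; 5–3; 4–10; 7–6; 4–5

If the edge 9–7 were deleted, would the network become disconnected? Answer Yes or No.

Without the 9–7 edge there is no alternate route between 9 and 7, so the network disconnects. It is a bridge.

Yes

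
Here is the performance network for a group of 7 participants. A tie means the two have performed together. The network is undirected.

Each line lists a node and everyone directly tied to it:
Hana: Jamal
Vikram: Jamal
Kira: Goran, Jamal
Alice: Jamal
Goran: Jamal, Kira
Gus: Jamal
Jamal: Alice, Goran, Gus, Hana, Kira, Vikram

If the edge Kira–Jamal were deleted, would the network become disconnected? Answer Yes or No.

No

Even without that edge, Kira still reaches Jamal via Kira – Goran – Jamal, so the network stays connected. Not a bridge.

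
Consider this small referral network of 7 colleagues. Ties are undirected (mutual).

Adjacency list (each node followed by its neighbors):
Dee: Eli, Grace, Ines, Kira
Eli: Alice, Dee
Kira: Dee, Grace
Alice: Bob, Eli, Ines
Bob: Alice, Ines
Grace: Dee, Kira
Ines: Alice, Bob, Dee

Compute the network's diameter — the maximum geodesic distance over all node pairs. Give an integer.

3

Eccentricity of each node (its greatest distance to any other): Alice:3, Bob:3, Dee:2, Eli:2, Grace:3, Ines:2, Kira:3.
The maximum eccentricity is 3, realized for instance by the pair Bob–Grace via Bob – Ines – Dee – Grace. So the diameter is 3.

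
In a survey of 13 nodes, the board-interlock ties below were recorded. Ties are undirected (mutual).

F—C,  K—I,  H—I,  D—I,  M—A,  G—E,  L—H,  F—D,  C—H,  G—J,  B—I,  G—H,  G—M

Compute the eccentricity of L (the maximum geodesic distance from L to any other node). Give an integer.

4

Distances from L: A:4, B:3, C:2, D:3, E:3, F:3, G:2, H:1, I:2, J:3, K:3, M:3.
The largest is 4 (to A), so the eccentricity of L is 4.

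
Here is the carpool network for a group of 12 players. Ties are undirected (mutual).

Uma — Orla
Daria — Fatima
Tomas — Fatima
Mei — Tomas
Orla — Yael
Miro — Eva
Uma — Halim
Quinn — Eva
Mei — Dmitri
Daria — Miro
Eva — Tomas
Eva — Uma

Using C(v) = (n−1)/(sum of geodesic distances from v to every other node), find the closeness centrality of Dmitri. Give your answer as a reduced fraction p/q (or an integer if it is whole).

Distances from Dmitri: Daria:4, Eva:3, Fatima:3, Halim:5, Mei:1, Miro:4, Orla:5, Quinn:4, Tomas:2, Uma:4, Yael:6. Sum = 41.
n = 12, so closeness = 11/41.

11/41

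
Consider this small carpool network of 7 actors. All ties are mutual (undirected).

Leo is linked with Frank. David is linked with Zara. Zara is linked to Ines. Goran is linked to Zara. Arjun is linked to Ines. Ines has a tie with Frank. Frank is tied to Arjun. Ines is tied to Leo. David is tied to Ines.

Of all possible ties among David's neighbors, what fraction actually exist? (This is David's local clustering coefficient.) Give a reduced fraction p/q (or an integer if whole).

David's neighbors: Ines and Zara (k = 2).
Possible neighbor pairs: C(2,2) = 1. Edges among them: Ines–Zara → e = 1.
Clustering(David) = 1/1.

1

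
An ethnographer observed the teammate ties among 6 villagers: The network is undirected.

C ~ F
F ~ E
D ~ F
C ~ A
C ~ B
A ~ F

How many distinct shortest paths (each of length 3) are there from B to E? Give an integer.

The shortest distance is 3, and the only length-3 path is B–C–F–E. So there is exactly 1 shortest path.

1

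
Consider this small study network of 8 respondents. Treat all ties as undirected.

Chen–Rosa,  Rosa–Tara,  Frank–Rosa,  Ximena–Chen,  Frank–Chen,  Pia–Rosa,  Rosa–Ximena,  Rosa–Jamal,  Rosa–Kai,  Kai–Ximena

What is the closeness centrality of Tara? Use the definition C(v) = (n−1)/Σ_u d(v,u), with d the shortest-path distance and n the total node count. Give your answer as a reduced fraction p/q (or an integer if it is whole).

Distances from Tara: Chen:2, Frank:2, Jamal:2, Kai:2, Pia:2, Rosa:1, Ximena:2. Sum = 13.
n = 8, so closeness = 7/13.

7/13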